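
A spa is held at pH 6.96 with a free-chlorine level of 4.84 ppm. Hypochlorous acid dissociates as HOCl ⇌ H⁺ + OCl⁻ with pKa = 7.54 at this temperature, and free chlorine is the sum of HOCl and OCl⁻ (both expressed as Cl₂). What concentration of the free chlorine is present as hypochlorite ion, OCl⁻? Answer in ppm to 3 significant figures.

1.01 ppm

[OCl⁻]/[HOCl] = 10^(pH − pKa) = 10^(6.96 − 7.54) = 10^-0.58 = 0.263.
Fraction as HOCl = 1 / (1 + 0.263) = 0.7917.
OCl⁻ = (1 − 0.7917) × 4.84 ppm = 1.008 ppm.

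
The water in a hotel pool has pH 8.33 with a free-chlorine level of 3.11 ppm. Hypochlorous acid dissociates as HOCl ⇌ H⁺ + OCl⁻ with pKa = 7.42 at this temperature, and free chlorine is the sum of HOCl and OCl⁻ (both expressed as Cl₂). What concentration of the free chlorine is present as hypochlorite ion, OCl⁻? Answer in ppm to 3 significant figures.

[OCl⁻]/[HOCl] = 10^(pH − pKa) = 10^(8.33 − 7.42) = 10^0.91 = 8.128.
Fraction as HOCl = 1 / (1 + 8.128) = 0.1095.
OCl⁻ = (1 − 0.1095) × 3.11 ppm = 2.769 ppm.

2.77 ppm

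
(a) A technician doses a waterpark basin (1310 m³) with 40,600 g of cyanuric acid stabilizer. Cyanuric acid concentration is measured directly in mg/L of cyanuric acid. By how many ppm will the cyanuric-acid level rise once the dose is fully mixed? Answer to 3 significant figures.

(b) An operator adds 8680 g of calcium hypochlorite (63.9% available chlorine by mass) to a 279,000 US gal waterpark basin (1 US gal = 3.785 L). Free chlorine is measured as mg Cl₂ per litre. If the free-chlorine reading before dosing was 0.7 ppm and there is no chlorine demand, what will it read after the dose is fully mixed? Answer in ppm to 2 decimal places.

(a) 31.0 ppm; (b) 5.95 ppm

(a) Volume: 1310 m³ = 1,310,000 L.
(a) Rise: 40,600 g / 1,310,000 L × 1000 = 30.99 mg/L.

(b) Volume: 279,000 US gal × 3.785 L/gal = 1,056,015 L.
(b) Available chlorine delivered: 8680 g × 0.639 = 5547 g as Cl₂.
(b) Concentration rise: 5547 g / 1,056,015 L = 5.252 mg/L = 5.25 ppm.
(b) Final FC: 0.7 + 5.25 = 5.95 ppm.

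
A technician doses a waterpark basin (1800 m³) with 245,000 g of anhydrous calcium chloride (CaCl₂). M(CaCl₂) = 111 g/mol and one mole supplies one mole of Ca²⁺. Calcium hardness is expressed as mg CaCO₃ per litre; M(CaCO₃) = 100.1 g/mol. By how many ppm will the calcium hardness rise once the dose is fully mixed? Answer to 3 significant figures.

123 ppm

Volume: 1800 m³ = 1,800,000 L.
Moles of Ca²⁺: 245,000 g ÷ 111 g/mol = 2207 mol.
As CaCO₃: 2207 mol × 100.1 g/mol = 220,900 g.
Rise: 220,900 g / 1,800,000 L × 1000 = 122.7 mg/L.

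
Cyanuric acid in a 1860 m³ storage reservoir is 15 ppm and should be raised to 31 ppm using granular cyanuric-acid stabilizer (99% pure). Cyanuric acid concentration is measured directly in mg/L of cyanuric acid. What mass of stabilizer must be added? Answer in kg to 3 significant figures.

30.1 kg

Volume: 1860 m³ = 1,860,000 L.
CYA to add: (31 − 15) = 16 mg/L × 1,860,000 L = 29,760 g cyanuric acid.
At 99% purity: 29,760 / 0.99 = 30,060 g product.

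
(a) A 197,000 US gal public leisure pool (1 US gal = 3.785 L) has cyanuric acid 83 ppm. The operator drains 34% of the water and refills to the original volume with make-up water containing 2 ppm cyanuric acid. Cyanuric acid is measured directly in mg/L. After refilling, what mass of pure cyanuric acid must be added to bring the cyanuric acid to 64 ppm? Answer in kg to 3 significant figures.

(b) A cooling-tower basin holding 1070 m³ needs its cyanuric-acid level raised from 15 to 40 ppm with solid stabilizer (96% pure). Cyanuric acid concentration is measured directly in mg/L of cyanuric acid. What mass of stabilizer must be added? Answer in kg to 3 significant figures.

(a) Volume: 197,000 US gal × 3.785 L/gal = 745,645 L.
(a) After draining 34% and refilling: 83 × 0.66 + 2 × 0.34 = 55.46 ppm.
(a) Deficit to target: 64 − 55.46 = 8.54 mg/L.
(a) Mass: 8.54 mg/L × 745,645 L = 6368 g cyanuric acid.

(b) Volume: 1070 m³ = 1,070,000 L.
(b) CYA to add: (40 − 15) = 25 mg/L × 1,070,000 L = 26,750 g cyanuric acid.
(b) At 96% purity: 26,750 / 0.96 = 27,860 g product.

(a) 6.37 kg; (b) 27.9 kg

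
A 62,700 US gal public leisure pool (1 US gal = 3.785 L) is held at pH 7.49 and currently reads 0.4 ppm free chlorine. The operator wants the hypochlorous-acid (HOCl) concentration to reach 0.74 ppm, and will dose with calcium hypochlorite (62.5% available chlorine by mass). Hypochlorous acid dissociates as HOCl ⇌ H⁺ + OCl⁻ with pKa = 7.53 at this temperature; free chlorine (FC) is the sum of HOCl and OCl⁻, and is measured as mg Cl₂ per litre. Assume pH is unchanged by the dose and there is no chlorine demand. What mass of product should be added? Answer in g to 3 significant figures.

385 g

Volume: 62,700 US gal × 3.785 L/gal = 237,320 L.
[OCl⁻]/[HOCl] = 10^(pH − pKa) = 10^(7.49 − 7.53) = 0.912; fraction as HOCl = 1/(1 + 0.912) = 0.523.
Free chlorine required for 0.74 ppm HOCl: 0.74 / 0.523 = 1.415 ppm.
FC to add: 1.415 − 0.4 = 1.015 mg/L as Cl₂.
Cl₂ equivalent: 1.015 mg/L × 237,320 L = 240.9 g.
Product at 62.5% available Cl: 240.9 / 0.625 = 385.4 g.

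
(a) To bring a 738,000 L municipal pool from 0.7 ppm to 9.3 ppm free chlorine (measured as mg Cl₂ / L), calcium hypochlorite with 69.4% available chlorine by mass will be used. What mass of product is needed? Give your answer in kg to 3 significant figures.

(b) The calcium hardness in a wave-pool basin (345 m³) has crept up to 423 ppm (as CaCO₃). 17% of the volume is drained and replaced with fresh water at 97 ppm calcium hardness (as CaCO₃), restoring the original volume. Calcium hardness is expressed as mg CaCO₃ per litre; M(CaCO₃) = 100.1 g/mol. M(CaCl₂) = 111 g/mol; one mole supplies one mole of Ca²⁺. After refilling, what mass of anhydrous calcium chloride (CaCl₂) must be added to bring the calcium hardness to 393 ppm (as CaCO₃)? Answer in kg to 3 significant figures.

(a) 9.15 kg; (b) 9.72 kg

(a) Chlorine deficit: 9.3 − 0.7 = 8.6 ppm = 8.6 mg/L as Cl₂.
(a) Cl₂ equivalent needed: 8.6 mg/L × 738,000 L = 6,347,000 mg = 6347 g.
(a) Product at 69.4% available chlorine: 6347 / 0.694 = 9145 g.

(b) Volume: 345 m³ = 345,000 L.
(b) After draining 17% and refilling: 423 × 0.83 + 97 × 0.17 = 367.58 ppm.
(b) Deficit to target: 393 − 367.58 = 25.42 mg/L.
(b) As CaCO₃: 25.42 mg/L × 345,000 L = 8770 g; ÷ 100.1 = 87.61 mol Ca²⁺.
(b) Mass: 87.61 × 111 = 9725 g.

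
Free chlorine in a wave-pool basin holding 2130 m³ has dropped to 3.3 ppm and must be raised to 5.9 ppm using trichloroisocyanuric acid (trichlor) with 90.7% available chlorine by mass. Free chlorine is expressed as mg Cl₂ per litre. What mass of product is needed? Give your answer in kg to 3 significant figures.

6.11 kg

Volume: 2130 m³ = 2,130,000 L.
Chlorine deficit: 5.9 − 3.3 = 2.6 ppm = 2.6 mg/L as Cl₂.
Cl₂ equivalent needed: 2.6 mg/L × 2,130,000 L = 5,538,000 mg = 5538 g.
Product at 90.7% available chlorine: 5538 / 0.907 = 6106 g.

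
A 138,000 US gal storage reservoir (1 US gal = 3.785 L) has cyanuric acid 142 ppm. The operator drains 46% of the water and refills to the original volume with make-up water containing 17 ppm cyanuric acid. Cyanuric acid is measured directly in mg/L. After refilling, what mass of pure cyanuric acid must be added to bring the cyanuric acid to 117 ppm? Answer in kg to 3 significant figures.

17.0 kg

Volume: 138,000 US gal × 3.785 L/gal = 522,330 L.
After draining 46% and refilling: 142 × 0.54 + 17 × 0.46 = 84.5 ppm.
Deficit to target: 117 − 84.5 = 32.5 mg/L.
Mass: 32.5 mg/L × 522,330 L = 16,980 g cyanuric acid.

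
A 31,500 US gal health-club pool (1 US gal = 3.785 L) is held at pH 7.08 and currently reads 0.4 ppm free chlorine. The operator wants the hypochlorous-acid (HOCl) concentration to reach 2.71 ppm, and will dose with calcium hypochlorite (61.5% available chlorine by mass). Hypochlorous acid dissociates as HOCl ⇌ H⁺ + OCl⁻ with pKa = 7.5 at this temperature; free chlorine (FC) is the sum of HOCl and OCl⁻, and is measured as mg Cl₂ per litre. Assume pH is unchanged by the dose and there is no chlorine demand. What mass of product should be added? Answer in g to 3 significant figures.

Volume: 31,500 US gal × 3.785 L/gal = 119,228 L.
[OCl⁻]/[HOCl] = 10^(pH − pKa) = 10^(7.08 − 7.5) = 0.3802; fraction as HOCl = 1/(1 + 0.3802) = 0.7245.
Free chlorine required for 2.71 ppm HOCl: 2.71 / 0.7245 = 3.74 ppm.
FC to add: 3.74 − 0.4 = 3.34 mg/L as Cl₂.
Cl₂ equivalent: 3.34 mg/L × 119,228 L = 398.3 g.
Product at 61.5% available Cl: 398.3 / 0.615 = 647.6 g.

648 g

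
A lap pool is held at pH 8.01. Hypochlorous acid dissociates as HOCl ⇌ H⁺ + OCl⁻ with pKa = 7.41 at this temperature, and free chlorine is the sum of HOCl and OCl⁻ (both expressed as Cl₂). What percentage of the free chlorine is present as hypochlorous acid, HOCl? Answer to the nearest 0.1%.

[OCl⁻]/[HOCl] = 10^(pH − pKa) = 10^(8.01 − 7.41) = 10^0.60 = 3.981.
Fraction as HOCl = 1 / (1 + 3.981) = 0.2008.

20.1%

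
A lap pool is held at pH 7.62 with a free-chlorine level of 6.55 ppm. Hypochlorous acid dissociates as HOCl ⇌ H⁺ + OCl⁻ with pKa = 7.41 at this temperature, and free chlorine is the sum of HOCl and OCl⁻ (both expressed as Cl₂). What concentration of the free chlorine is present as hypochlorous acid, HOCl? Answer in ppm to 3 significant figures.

2.50 ppm

[OCl⁻]/[HOCl] = 10^(pH − pKa) = 10^(7.62 − 7.41) = 10^0.21 = 1.622.
Fraction as HOCl = 1 / (1 + 1.622) = 0.3814.
HOCl = 0.3814 × 6.55 ppm = 2.498 ppm.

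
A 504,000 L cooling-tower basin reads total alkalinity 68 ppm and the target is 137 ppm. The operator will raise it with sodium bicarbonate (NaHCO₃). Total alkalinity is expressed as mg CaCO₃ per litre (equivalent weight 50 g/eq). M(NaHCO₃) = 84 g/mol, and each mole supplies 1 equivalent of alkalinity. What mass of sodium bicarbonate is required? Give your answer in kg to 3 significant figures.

58.4 kg

Alkalinity to add: (137 − 68) = 69 mg/L as CaCO₃ × 504,000 L = 34,780 g as CaCO₃.
Equivalents: 34,780 g ÷ 50 g/eq = 695.5 eq.
NaHCO₃ supplies 1 eq per mole → 695.5 mol.
Mass: 695.5 mol × 84 g/mol = 58,420 g.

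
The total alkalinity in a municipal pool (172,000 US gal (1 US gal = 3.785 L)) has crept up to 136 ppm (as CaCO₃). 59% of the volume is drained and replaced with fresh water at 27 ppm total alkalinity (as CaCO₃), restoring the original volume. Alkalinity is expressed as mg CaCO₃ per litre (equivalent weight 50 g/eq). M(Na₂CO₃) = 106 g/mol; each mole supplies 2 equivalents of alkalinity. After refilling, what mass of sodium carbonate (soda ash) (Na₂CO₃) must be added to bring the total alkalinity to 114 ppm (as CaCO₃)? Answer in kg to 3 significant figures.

29.2 kg

Volume: 172,000 US gal × 3.785 L/gal = 651,020 L.
After draining 59% and refilling: 136 × 0.41 + 27 × 0.59 = 71.69 ppm.
Deficit to target: 114 − 71.69 = 42.31 mg/L.
As CaCO₃: 42.31 mg/L × 651,020 L = 27,540 g; ÷ 50 g/eq ÷ 2 = 275.4 mol Na₂CO₃.
Mass: 275.4 × 106 = 29,200 g.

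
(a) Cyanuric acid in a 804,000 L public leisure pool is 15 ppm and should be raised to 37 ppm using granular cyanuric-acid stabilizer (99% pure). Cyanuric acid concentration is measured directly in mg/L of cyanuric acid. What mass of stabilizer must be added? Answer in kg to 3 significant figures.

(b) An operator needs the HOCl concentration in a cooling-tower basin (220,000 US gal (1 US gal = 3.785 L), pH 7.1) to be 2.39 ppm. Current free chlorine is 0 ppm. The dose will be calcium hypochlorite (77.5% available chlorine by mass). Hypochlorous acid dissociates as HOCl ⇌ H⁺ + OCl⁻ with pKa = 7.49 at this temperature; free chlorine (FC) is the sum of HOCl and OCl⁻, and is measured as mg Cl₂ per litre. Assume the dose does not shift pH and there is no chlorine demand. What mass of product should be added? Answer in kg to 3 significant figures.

(a) 17.9 kg; (b) 3.61 kg

(a) CYA to add: (37 − 15) = 22 mg/L × 804,000 L = 17,690 g cyanuric acid.
(a) At 99% purity: 17,690 / 0.99 = 17,870 g product.

(b) Volume: 220,000 US gal × 3.785 L/gal = 832,700 L.
(b) [OCl⁻]/[HOCl] = 10^(pH − pKa) = 10^(7.1 − 7.49) = 0.4074; fraction as HOCl = 1/(1 + 0.4074) = 0.7105.
(b) Free chlorine required for 2.39 ppm HOCl: 2.39 / 0.7105 = 3.364 ppm.
(b) FC to add: 3.364 − 0 = 3.364 mg/L as Cl₂.
(b) Cl₂ equivalent: 3.364 mg/L × 832,700 L = 2801 g.
(b) Product at 77.5% available Cl: 2801 / 0.775 = 3614 g.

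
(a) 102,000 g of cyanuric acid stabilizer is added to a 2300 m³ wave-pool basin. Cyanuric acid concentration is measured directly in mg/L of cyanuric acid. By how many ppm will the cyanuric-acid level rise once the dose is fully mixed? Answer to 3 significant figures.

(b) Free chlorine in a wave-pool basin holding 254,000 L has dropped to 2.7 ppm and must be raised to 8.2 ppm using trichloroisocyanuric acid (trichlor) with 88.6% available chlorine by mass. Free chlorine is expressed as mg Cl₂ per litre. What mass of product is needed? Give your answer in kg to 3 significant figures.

(a) 44.3 ppm; (b) 1.58 kg

(a) Volume: 2300 m³ = 2,300,000 L.
(a) Rise: 102,000 g / 2,300,000 L × 1000 = 44.35 mg/L.

(b) Chlorine deficit: 8.2 − 2.7 = 5.5 ppm = 5.5 mg/L as Cl₂.
(b) Cl₂ equivalent needed: 5.5 mg/L × 254,000 L = 1,397,000 mg = 1397 g.
(b) Product at 88.6% available chlorine: 1397 / 0.886 = 1577 g.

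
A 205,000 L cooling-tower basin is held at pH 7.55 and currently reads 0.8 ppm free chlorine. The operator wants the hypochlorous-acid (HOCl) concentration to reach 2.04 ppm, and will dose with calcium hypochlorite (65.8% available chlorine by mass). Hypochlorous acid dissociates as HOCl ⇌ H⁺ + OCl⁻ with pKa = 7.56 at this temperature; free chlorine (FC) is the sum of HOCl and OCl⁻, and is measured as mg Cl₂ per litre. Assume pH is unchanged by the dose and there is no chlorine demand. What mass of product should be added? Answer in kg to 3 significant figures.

[OCl⁻]/[HOCl] = 10^(pH − pKa) = 10^(7.55 − 7.56) = 0.9772; fraction as HOCl = 1/(1 + 0.9772) = 0.5058.
Free chlorine required for 2.04 ppm HOCl: 2.04 / 0.5058 = 4.034 ppm.
FC to add: 4.034 − 0.8 = 3.234 mg/L as Cl₂.
Cl₂ equivalent: 3.234 mg/L × 205,000 L = 662.9 g.
Product at 65.8% available Cl: 662.9 / 0.658 = 1007 g.

1.01 kg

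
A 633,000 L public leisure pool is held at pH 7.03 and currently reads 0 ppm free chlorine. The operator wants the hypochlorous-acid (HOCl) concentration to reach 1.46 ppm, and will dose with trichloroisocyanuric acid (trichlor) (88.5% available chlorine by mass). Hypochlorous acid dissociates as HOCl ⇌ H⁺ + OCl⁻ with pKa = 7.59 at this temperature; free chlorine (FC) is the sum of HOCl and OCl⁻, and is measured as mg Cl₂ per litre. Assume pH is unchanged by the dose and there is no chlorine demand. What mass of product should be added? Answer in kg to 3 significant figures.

1.33 kg

[OCl⁻]/[HOCl] = 10^(pH − pKa) = 10^(7.03 − 7.59) = 0.2754; fraction as HOCl = 1/(1 + 0.2754) = 0.7841.
Free chlorine required for 1.46 ppm HOCl: 1.46 / 0.7841 = 1.862 ppm.
FC to add: 1.862 − 0 = 1.862 mg/L as Cl₂.
Cl₂ equivalent: 1.862 mg/L × 633,000 L = 1179 g.
Product at 88.5% available Cl: 1179 / 0.885 = 1332 g.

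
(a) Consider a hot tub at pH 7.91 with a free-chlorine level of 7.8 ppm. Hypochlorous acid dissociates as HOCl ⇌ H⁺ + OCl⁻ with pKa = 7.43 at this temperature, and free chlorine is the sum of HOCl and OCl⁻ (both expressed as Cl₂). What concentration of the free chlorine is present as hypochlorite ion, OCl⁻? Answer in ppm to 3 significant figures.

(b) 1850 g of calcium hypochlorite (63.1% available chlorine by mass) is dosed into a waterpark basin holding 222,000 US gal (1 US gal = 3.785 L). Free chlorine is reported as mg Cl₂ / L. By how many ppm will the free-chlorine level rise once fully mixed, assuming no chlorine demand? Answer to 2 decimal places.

(a) 5.86 ppm; (b) 1.39 ppm

(a) [OCl⁻]/[HOCl] = 10^(pH − pKa) = 10^(7.91 − 7.43) = 10^0.48 = 3.02.
(a) Fraction as HOCl = 1 / (1 + 3.02) = 0.2488.
(a) OCl⁻ = (1 − 0.2488) × 7.8 ppm = 5.86 ppm.

(b) Volume: 222,000 US gal × 3.785 L/gal = 840,270 L.
(b) Available chlorine delivered: 1850 g × 0.631 = 1167 g as Cl₂.
(b) Concentration rise: 1167 g / 840,270 L = 1.389 mg/L = 1.39 ppm.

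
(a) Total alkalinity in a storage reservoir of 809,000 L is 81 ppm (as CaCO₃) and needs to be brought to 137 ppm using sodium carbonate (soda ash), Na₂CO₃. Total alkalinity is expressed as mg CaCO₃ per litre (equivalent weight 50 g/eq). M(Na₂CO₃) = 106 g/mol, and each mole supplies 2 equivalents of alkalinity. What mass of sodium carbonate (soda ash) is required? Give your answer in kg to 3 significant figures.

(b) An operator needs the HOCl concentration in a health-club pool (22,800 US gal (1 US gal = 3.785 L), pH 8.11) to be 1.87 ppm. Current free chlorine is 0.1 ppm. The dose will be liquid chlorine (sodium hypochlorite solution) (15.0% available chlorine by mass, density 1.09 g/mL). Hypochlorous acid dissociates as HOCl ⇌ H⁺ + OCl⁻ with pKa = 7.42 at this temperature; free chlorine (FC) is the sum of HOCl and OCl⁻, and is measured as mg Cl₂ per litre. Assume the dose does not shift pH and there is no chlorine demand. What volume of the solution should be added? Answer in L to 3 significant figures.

(a) 48.0 kg; (b) 5.77 L

(a) Alkalinity to add: (137 − 81) = 56 mg/L as CaCO₃ × 809,000 L = 45,300 g as CaCO₃.
(a) Equivalents: 45,300 g ÷ 50 g/eq = 906.1 eq.
(a) Each mole of Na₂CO₃ supplies 2 eq, so 906.1 / 2 = 453 mol.
(a) Mass: 453 mol × 106 g/mol = 48,020 g.

(b) Volume: 22,800 US gal × 3.785 L/gal = 86,298 L.
(b) [OCl⁻]/[HOCl] = 10^(pH − pKa) = 10^(8.11 − 7.42) = 4.898; fraction as HOCl = 1/(1 + 4.898) = 0.1696.
(b) Free chlorine required for 1.87 ppm HOCl: 1.87 / 0.1696 = 11.03 ppm.
(b) FC to add: 11.03 − 0.1 = 10.93 mg/L as Cl₂.
(b) Cl₂ equivalent: 10.93 mg/L × 86,298 L = 943.1 g.
(b) Product at 15.0% available Cl: 943.1 / 0.15 = 6288 g.
(b) Volume: 6288 g ÷ 1.09 g/mL = 5768 mL.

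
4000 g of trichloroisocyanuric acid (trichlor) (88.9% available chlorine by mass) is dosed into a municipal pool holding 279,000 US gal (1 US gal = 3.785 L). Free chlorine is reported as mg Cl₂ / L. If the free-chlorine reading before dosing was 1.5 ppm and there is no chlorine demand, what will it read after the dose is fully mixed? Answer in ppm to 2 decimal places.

4.87 ppm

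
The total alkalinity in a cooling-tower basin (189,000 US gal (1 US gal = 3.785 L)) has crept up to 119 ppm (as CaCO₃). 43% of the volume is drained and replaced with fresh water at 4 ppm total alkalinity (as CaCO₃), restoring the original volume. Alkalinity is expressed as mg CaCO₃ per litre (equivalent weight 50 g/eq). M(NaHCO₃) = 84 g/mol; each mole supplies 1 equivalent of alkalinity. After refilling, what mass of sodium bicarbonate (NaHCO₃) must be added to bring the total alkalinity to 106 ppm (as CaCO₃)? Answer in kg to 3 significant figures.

Volume: 189,000 US gal × 3.785 L/gal = 715,365 L.
After draining 43% and refilling: 119 × 0.57 + 4 × 0.43 = 69.55 ppm.
Deficit to target: 106 − 69.55 = 36.45 mg/L.
As CaCO₃: 36.45 mg/L × 715,365 L = 26,080 g; ÷ 50 g/eq ÷ 1 = 521.5 mol NaHCO₃.
Mass: 521.5 × 84 = 43,810 g.

43.8 kg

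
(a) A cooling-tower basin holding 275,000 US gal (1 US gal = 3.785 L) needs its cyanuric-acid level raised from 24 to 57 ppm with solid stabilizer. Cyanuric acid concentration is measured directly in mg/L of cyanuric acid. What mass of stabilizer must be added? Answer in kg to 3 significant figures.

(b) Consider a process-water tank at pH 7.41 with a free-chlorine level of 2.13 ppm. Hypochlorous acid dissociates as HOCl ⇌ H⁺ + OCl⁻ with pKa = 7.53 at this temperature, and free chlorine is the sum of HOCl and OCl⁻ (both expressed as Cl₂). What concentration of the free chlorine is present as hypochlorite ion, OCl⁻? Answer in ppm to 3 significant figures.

(a) Volume: 275,000 US gal × 3.785 L/gal = 1,040,875 L.
(a) CYA to add: (57 − 24) = 33 mg/L × 1,040,875 L = 34,350 g cyanuric acid.

(b) [OCl⁻]/[HOCl] = 10^(pH − pKa) = 10^(7.41 − 7.53) = 10^-0.12 = 0.7586.
(b) Fraction as HOCl = 1 / (1 + 0.7586) = 0.5686.
(b) OCl⁻ = (1 − 0.5686) × 2.13 ppm = 0.9188 ppm.

(a) 34.3 kg; (b) 0.919 ppm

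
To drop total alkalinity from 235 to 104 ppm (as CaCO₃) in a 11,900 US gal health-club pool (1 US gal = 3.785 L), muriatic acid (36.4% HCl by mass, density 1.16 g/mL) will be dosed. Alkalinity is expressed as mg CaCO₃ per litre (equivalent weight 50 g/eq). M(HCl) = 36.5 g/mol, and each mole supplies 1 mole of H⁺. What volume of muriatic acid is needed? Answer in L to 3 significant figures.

10.2 L

Volume: 11,900 US gal × 3.785 L/gal = 45,042 L.
Alkalinity to neutralize: (235 − 104) = 131 mg/L as CaCO₃ × 45,042 L = 5900 g as CaCO₃.
Equivalents of H⁺ required: 5900 ÷ 50 g/eq = 118 eq = 118 mol HCl.
Mass of HCl: 118 × 36.5 = 4307 g.
Mass of 36.4% solution: 4307 / 0.364 = 11,830 g.
Volume: 11,830 g ÷ 1.16 g/mL = 10,200 mL.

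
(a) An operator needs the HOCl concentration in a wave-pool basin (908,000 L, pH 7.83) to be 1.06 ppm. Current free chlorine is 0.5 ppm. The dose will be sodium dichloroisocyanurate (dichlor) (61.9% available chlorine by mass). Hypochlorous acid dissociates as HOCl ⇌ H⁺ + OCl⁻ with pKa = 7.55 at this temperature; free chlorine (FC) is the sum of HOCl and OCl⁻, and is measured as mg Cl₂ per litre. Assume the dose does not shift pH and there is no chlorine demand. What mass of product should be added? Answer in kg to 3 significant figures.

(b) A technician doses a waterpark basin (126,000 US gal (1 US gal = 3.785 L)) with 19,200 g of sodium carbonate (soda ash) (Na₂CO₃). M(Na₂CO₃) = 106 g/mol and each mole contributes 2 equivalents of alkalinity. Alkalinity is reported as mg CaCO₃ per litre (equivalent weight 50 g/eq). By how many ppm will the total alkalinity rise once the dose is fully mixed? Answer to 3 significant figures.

(a) [OCl⁻]/[HOCl] = 10^(pH − pKa) = 10^(7.83 − 7.55) = 1.905; fraction as HOCl = 1/(1 + 1.905) = 0.3442.
(a) Free chlorine required for 1.06 ppm HOCl: 1.06 / 0.3442 = 3.08 ppm.
(a) FC to add: 3.08 − 0.5 = 2.58 mg/L as Cl₂.
(a) Cl₂ equivalent: 2.58 mg/L × 908,000 L = 2342 g.
(a) Product at 61.9% available Cl: 2342 / 0.619 = 3784 g.

(b) Volume: 126,000 US gal × 3.785 L/gal = 476,910 L.
(b) Moles of Na₂CO₃: 19,200 g ÷ 106 g/mol = 181.1 mol → 362.3 eq of alkalinity.
(b) As CaCO₃: 362.3 eq × 50 g/eq = 18,110 g.
(b) Rise: 18,110 g / 476,910 L × 1000 = 37.98 mg/L.

(a) 3.78 kg; (b) 38.0 ppm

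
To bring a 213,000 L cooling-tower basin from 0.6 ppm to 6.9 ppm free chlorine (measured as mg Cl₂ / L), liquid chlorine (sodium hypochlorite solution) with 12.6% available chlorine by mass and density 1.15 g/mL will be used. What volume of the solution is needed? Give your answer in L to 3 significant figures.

Chlorine deficit: 6.9 − 0.6 = 6.3 ppm = 6.3 mg/L as Cl₂.
Cl₂ equivalent needed: 6.3 mg/L × 213,000 L = 1,342,000 mg = 1342 g.
Product at 12.6% available chlorine: 1342 / 0.126 = 10,650 g.
Volume at density 1.15 g/mL: 10,650 g ÷ 1.15 g/mL = 9261 mL.

9.26 L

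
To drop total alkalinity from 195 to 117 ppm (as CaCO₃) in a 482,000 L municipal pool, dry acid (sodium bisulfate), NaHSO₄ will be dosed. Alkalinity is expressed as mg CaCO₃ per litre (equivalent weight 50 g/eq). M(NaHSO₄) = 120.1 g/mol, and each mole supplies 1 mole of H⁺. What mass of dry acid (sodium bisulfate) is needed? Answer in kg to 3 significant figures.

90.3 kg

Alkalinity to neutralize: (195 − 117) = 78 mg/L as CaCO₃ × 482,000 L = 37,600 g as CaCO₃.
Equivalents of H⁺ required: 37,600 ÷ 50 g/eq = 751.9 eq = 751.9 mol NaHSO₄.
Mass of NaHSO₄: 751.9 × 120.1 = 90,310 g.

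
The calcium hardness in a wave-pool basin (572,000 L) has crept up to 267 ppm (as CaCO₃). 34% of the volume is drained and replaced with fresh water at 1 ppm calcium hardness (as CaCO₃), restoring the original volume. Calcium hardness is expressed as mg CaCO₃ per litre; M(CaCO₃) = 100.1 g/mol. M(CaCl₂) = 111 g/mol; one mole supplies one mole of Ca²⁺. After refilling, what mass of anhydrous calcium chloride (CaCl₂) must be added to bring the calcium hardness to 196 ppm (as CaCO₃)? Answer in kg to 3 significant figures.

After draining 34% and refilling: 267 × 0.66 + 1 × 0.34 = 176.56 ppm.
Deficit to target: 196 − 176.56 = 19.44 mg/L.
As CaCO₃: 19.44 mg/L × 572,000 L = 11,120 g; ÷ 100.1 = 111.1 mol Ca²⁺.
Mass: 111.1 × 111 = 12,330 g.

12.3 kg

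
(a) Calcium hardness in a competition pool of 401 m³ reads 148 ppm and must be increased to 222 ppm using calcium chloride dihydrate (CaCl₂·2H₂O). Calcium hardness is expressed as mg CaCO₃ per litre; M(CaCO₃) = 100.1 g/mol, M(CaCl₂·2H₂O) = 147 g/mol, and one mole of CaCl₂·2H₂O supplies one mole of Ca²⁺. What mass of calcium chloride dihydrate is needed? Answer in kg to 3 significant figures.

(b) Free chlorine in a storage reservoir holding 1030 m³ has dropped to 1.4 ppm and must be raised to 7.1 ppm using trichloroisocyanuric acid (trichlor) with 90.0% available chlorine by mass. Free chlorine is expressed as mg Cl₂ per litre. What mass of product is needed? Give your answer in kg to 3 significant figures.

(a) 43.6 kg; (b) 6.52 kg

(a) Volume: 401 m³ = 401,000 L.
(a) Hardness to add: (222 − 148) = 74 mg/L as CaCO₃ × 401,000 L = 29,670 g as CaCO₃.
(a) Moles of Ca²⁺ (1 mol Ca²⁺ ≡ 1 mol CaCO₃): 29,670 / 100.1 g/mol = 296.4 mol.
(a) Mass of CaCl₂·2H₂O: 296.4 × 147 = 43,580 g.

(b) Volume: 1030 m³ = 1,030,000 L.
(b) Chlorine deficit: 7.1 − 1.4 = 5.7 ppm = 5.7 mg/L as Cl₂.
(b) Cl₂ equivalent needed: 5.7 mg/L × 1,030,000 L = 5,871,000 mg = 5871 g.
(b) Product at 90.0% available chlorine: 5871 / 0.9 = 6523 g.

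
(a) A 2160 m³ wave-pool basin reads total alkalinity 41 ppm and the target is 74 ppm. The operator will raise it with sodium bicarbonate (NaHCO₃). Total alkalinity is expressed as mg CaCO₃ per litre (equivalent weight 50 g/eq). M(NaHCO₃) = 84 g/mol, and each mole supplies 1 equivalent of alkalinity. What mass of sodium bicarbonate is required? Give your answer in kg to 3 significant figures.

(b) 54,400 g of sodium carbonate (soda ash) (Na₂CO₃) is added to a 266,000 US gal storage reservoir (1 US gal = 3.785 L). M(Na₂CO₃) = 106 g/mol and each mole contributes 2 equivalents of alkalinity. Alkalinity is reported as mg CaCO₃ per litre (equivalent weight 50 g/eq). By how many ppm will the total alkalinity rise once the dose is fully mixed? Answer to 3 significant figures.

(a) 120 kg; (b) 51.0 ppm

(a) Volume: 2160 m³ = 2,160,000 L.
(a) Alkalinity to add: (74 − 41) = 33 mg/L as CaCO₃ × 2,160,000 L = 71,280 g as CaCO₃.
(a) Equivalents: 71,280 g ÷ 50 g/eq = 1426 eq.
(a) NaHCO₃ supplies 1 eq per mole → 1426 mol.
(a) Mass: 1426 mol × 84 g/mol = 119,800 g.

(b) Volume: 266,000 US gal × 3.785 L/gal = 1,006,810 L.
(b) Moles of Na₂CO₃: 54,400 g ÷ 106 g/mol = 513.2 mol → 1026 eq of alkalinity.
(b) As CaCO₃: 1026 eq × 50 g/eq = 51,320 g.
(b) Rise: 51,320 g / 1,006,810 L × 1000 = 50.97 mg/L.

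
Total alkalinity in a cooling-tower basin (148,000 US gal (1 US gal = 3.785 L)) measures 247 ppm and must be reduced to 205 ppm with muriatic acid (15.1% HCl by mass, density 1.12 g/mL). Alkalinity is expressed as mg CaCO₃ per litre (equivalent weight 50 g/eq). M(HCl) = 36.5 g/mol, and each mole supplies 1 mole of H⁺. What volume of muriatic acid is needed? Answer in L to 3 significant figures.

Volume: 148,000 US gal × 3.785 L/gal = 560,180 L.
Alkalinity to neutralize: (247 − 205) = 42 mg/L as CaCO₃ × 560,180 L = 23,530 g as CaCO₃.
Equivalents of H⁺ required: 23,530 ÷ 50 g/eq = 470.6 eq = 470.6 mol HCl.
Mass of HCl: 470.6 × 36.5 = 17,180 g.
Mass of 15.1% solution: 17,180 / 0.151 = 113,700 g.
Volume: 113,700 g ÷ 1.12 g/mL = 101,600 mL.

102 L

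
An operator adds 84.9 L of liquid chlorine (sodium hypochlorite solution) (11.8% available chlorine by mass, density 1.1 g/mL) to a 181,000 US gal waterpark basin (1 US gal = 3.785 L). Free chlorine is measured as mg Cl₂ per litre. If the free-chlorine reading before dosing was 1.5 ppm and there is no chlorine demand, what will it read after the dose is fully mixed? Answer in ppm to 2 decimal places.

17.59 ppm

Volume: 181,000 US gal × 3.785 L/gal = 685,085 L.
Mass of solution: 84.9 L × 1000 mL/L × 1.1 g/mL = 93,390 g.
Available chlorine delivered: 93,390 g × 0.118 = 11,020 g as Cl₂.
Concentration rise: 11,020 g / 685,085 L = 16.09 mg/L = 16.09 ppm.
Final FC: 1.5 + 16.09 = 17.59 ppm.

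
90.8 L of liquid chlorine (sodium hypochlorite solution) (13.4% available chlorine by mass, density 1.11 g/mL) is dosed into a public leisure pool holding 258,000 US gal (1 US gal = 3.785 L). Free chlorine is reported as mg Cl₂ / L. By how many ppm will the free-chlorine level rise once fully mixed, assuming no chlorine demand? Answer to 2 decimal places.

13.83 ppm

Volume: 258,000 US gal × 3.785 L/gal = 976,530 L.
Mass of solution: 90.8 L × 1000 mL/L × 1.11 g/mL = 100,800 g.
Available chlorine delivered: 100,800 g × 0.134 = 13,510 g as Cl₂.
Concentration rise: 13,510 g / 976,530 L = 13.83 mg/L = 13.83 ppm.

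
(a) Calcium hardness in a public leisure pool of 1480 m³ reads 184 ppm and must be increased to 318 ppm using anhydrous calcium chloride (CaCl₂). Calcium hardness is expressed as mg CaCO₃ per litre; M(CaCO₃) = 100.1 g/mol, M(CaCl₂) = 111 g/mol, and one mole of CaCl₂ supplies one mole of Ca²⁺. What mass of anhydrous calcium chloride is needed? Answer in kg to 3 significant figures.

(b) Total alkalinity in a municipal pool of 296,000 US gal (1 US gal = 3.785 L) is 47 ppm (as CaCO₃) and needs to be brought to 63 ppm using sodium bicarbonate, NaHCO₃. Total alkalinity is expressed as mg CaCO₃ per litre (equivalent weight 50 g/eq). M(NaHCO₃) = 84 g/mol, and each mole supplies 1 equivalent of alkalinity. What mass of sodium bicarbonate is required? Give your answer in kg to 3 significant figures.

(a) 220 kg; (b) 30.1 kg

(a) Volume: 1480 m³ = 1,480,000 L.
(a) Hardness to add: (318 − 184) = 134 mg/L as CaCO₃ × 1,480,000 L = 198,300 g as CaCO₃.
(a) Moles of Ca²⁺ (1 mol Ca²⁺ ≡ 1 mol CaCO₃): 198,300 / 100.1 g/mol = 1981 mol.
(a) Mass of CaCl₂: 1981 × 111 = 219,900 g.

(b) Volume: 296,000 US gal × 3.785 L/gal = 1,120,360 L.
(b) Alkalinity to add: (63 − 47) = 16 mg/L as CaCO₃ × 1,120,360 L = 17,930 g as CaCO₃.
(b) Equivalents: 17,930 g ÷ 50 g/eq = 358.5 eq.
(b) NaHCO₃ supplies 1 eq per mole → 358.5 mol.
(b) Mass: 358.5 mol × 84 g/mol = 30,120 g.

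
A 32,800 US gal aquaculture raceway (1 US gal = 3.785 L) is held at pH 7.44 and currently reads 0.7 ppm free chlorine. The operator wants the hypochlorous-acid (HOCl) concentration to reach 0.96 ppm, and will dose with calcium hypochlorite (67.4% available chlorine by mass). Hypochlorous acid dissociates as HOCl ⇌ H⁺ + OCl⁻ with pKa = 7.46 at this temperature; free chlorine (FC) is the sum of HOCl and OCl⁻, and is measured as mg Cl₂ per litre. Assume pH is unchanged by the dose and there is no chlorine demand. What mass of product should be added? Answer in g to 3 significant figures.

Volume: 32,800 US gal × 3.785 L/gal = 124,148 L.
[OCl⁻]/[HOCl] = 10^(pH − pKa) = 10^(7.44 − 7.46) = 0.955; fraction as HOCl = 1/(1 + 0.955) = 0.5115.
Free chlorine required for 0.96 ppm HOCl: 0.96 / 0.5115 = 1.877 ppm.
FC to add: 1.877 − 0.7 = 1.177 mg/L as Cl₂.
Cl₂ equivalent: 1.177 mg/L × 124,148 L = 146.1 g.
Product at 67.4% available Cl: 146.1 / 0.674 = 216.8 g.

217 g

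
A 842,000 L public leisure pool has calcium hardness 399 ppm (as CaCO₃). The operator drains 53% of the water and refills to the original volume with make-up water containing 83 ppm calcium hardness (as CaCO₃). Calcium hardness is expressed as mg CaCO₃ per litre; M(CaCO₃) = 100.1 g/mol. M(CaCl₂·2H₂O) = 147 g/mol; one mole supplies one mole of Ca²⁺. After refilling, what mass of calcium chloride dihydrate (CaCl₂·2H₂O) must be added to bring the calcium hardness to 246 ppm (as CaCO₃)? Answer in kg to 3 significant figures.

After draining 53% and refilling: 399 × 0.47 + 83 × 0.53 = 231.52 ppm.
Deficit to target: 246 − 231.52 = 14.48 mg/L.
As CaCO₃: 14.48 mg/L × 842,000 L = 12,190 g; ÷ 100.1 = 121.8 mol Ca²⁺.
Mass: 121.8 × 147 = 17,900 g.

17.9 kg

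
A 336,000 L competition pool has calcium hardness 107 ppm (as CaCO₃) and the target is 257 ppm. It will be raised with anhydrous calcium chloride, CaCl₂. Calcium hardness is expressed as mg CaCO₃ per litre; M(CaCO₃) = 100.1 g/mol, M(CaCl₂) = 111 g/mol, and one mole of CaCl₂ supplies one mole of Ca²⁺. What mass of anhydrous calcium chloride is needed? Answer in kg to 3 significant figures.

Hardness to add: (257 − 107) = 150 mg/L as CaCO₃ × 336,000 L = 50,400 g as CaCO₃.
Moles of Ca²⁺ (1 mol Ca²⁺ ≡ 1 mol CaCO₃): 50,400 / 100.1 g/mol = 503.5 mol.
Mass of CaCl₂: 503.5 × 111 = 55,890 g.

55.9 kg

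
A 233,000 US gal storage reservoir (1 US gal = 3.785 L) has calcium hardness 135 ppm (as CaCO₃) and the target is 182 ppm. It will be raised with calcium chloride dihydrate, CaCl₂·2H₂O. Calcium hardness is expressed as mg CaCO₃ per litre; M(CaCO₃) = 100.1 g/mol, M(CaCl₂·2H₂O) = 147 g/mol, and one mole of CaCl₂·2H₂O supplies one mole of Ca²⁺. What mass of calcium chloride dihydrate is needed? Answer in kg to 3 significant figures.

Volume: 233,000 US gal × 3.785 L/gal = 881,905 L.
Hardness to add: (182 − 135) = 47 mg/L as CaCO₃ × 881,905 L = 41,450 g as CaCO₃.
Moles of Ca²⁺ (1 mol Ca²⁺ ≡ 1 mol CaCO₃): 41,450 / 100.1 g/mol = 414.1 mol.
Mass of CaCl₂·2H₂O: 414.1 × 147 = 60,870 g.

60.9 kg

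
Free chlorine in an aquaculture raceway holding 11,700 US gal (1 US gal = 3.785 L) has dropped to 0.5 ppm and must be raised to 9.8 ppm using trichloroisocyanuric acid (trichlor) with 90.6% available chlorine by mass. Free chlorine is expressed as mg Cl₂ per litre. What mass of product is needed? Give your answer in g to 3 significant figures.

455 g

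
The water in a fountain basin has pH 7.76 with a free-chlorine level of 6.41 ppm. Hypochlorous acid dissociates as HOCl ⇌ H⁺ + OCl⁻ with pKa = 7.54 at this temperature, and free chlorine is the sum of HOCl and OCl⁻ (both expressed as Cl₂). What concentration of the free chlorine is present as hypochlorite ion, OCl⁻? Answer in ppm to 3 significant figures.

[OCl⁻]/[HOCl] = 10^(pH − pKa) = 10^(7.76 − 7.54) = 10^0.22 = 1.66.
Fraction as HOCl = 1 / (1 + 1.66) = 0.376.
OCl⁻ = (1 − 0.376) × 6.41 ppm = 4 ppm.

4.00 ppm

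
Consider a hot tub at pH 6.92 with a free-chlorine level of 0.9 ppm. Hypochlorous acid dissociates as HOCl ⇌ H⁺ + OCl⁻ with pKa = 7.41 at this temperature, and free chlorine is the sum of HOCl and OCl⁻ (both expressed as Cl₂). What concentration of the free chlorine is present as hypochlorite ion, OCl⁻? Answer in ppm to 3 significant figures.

0.220 ppm

[OCl⁻]/[HOCl] = 10^(pH − pKa) = 10^(6.92 − 7.41) = 10^-0.49 = 0.3236.
Fraction as HOCl = 1 / (1 + 0.3236) = 0.7555.
OCl⁻ = (1 − 0.7555) × 0.9 ppm = 0.22 ppm.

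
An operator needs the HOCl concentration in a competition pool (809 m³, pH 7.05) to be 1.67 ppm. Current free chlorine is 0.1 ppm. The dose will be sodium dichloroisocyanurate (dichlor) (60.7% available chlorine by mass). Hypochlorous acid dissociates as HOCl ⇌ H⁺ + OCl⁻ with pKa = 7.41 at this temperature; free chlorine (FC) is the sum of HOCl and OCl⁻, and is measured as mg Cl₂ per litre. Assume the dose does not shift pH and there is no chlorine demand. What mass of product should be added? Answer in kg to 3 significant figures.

3.06 kg

Volume: 809 m³ = 809,000 L.
[OCl⁻]/[HOCl] = 10^(pH − pKa) = 10^(7.05 − 7.41) = 0.4365; fraction as HOCl = 1/(1 + 0.4365) = 0.6961.
Free chlorine required for 1.67 ppm HOCl: 1.67 / 0.6961 = 2.399 ppm.
FC to add: 2.399 − 0.1 = 2.299 mg/L as Cl₂.
Cl₂ equivalent: 2.299 mg/L × 809,000 L = 1860 g.
Product at 60.7% available Cl: 1860 / 0.607 = 3064 g.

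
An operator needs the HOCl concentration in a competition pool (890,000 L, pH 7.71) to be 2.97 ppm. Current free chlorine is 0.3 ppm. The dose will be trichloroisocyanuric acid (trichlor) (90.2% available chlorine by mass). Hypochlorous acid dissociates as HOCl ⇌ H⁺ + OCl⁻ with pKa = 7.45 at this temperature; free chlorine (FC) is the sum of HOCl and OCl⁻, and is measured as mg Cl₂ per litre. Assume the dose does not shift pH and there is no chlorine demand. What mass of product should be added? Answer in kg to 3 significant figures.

7.97 kg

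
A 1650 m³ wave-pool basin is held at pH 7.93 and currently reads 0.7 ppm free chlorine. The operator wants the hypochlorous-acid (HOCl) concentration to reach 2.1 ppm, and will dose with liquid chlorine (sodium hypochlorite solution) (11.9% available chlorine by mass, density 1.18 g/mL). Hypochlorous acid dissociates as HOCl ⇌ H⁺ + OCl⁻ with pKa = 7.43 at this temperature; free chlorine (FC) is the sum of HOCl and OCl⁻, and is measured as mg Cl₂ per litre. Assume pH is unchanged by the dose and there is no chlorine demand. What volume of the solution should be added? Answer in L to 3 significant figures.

94.5 L

Volume: 1650 m³ = 1,650,000 L.
[OCl⁻]/[HOCl] = 10^(pH − pKa) = 10^(7.93 − 7.43) = 3.162; fraction as HOCl = 1/(1 + 3.162) = 0.2403.
Free chlorine required for 2.1 ppm HOCl: 2.1 / 0.2403 = 8.741 ppm.
FC to add: 8.741 − 0.7 = 8.041 mg/L as Cl₂.
Cl₂ equivalent: 8.041 mg/L × 1,650,000 L = 13,270 g.
Product at 11.9% available Cl: 13,270 / 0.119 = 111,500 g.
Volume: 111,500 g ÷ 1.18 g/mL = 94,480 mL.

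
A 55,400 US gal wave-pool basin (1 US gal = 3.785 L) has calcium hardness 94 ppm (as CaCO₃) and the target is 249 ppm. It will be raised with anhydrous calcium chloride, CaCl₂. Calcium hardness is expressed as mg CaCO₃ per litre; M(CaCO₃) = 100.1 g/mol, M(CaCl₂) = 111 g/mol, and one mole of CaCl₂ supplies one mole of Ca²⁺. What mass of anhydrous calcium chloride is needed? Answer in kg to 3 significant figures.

Volume: 55,400 US gal × 3.785 L/gal = 209,689 L.
Hardness to add: (249 − 94) = 155 mg/L as CaCO₃ × 209,689 L = 32,500 g as CaCO₃.
Moles of Ca²⁺ (1 mol Ca²⁺ ≡ 1 mol CaCO₃): 32,500 / 100.1 g/mol = 324.7 mol.
Mass of CaCl₂: 324.7 × 111 = 36,040 g.

36.0 kg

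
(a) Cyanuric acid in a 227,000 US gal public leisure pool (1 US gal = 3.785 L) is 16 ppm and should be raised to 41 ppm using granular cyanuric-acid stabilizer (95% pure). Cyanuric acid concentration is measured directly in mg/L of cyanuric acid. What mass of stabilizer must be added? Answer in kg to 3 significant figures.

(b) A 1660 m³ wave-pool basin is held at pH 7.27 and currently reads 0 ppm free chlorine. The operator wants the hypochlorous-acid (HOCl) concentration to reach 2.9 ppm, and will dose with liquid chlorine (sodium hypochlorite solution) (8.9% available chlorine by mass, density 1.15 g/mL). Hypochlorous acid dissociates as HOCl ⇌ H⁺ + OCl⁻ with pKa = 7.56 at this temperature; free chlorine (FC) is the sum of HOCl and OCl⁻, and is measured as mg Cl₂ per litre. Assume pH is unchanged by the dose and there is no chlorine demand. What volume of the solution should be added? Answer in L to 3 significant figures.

(a) Volume: 227,000 US gal × 3.785 L/gal = 859,195 L.
(a) CYA to add: (41 − 16) = 25 mg/L × 859,195 L = 21,480 g cyanuric acid.
(a) At 95% purity: 21,480 / 0.95 = 22,610 g product.

(b) Volume: 1660 m³ = 1,660,000 L.
(b) [OCl⁻]/[HOCl] = 10^(pH − pKa) = 10^(7.27 − 7.56) = 0.5129; fraction as HOCl = 1/(1 + 0.5129) = 0.661.
(b) Free chlorine required for 2.9 ppm HOCl: 2.9 / 0.661 = 4.387 ppm.
(b) FC to add: 4.387 − 0 = 4.387 mg/L as Cl₂.
(b) Cl₂ equivalent: 4.387 mg/L × 1,660,000 L = 7283 g.
(b) Product at 8.9% available Cl: 7283 / 0.089 = 81,830 g.
(b) Volume: 81,830 g ÷ 1.15 g/mL = 71,160 mL.

(a) 22.6 kg; (b) 71.2 L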